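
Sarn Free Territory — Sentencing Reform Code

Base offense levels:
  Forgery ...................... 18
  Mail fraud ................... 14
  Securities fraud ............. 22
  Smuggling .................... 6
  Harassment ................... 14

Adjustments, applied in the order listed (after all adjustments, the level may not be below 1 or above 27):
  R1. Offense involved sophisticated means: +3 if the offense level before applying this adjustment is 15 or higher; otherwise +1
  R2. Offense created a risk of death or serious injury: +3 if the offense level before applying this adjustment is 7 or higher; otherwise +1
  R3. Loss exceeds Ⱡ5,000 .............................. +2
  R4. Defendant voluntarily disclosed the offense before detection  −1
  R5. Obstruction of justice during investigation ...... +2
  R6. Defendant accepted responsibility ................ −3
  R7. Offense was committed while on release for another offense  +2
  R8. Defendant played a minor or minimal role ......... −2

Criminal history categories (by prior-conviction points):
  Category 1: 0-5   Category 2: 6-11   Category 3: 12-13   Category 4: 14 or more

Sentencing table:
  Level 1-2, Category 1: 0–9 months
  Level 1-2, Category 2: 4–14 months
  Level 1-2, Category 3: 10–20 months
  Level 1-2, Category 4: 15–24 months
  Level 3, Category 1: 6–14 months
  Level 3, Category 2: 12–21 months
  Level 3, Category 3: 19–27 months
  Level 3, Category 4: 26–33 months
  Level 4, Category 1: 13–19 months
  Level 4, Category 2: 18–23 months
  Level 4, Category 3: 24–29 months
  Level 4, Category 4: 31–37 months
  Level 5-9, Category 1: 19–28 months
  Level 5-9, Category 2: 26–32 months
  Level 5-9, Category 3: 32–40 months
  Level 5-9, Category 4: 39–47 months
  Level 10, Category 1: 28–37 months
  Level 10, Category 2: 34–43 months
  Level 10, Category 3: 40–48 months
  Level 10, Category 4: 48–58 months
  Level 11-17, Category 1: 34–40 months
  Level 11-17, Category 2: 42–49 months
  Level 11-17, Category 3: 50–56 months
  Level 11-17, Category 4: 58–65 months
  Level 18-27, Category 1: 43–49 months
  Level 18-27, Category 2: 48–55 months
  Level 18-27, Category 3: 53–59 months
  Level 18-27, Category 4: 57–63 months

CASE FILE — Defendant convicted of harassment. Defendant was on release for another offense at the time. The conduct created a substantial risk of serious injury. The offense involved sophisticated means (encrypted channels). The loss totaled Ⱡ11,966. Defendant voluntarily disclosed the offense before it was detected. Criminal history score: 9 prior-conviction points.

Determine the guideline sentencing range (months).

48-55 months

Base offense level for harassment: 14.
R1 applies (level before this adjustment is 14 < 15, so +1): 14 + 1 = 15.
R2 applies (level before this adjustment is 15 ≥ 7, so +3): 15 + 3 = 18.
R3 applies: 18 + 2 = 20.
R4 applies: 20 − 1 = 19.
R7 applies: 19 + 2 = 21.
Final offense level: 21.
Criminal history: 9 prior points → Category 2 (6-11).
Level 21 falls in the 18-27 band.
Grid: Level 18-27 × Category 2 = 48-55 months.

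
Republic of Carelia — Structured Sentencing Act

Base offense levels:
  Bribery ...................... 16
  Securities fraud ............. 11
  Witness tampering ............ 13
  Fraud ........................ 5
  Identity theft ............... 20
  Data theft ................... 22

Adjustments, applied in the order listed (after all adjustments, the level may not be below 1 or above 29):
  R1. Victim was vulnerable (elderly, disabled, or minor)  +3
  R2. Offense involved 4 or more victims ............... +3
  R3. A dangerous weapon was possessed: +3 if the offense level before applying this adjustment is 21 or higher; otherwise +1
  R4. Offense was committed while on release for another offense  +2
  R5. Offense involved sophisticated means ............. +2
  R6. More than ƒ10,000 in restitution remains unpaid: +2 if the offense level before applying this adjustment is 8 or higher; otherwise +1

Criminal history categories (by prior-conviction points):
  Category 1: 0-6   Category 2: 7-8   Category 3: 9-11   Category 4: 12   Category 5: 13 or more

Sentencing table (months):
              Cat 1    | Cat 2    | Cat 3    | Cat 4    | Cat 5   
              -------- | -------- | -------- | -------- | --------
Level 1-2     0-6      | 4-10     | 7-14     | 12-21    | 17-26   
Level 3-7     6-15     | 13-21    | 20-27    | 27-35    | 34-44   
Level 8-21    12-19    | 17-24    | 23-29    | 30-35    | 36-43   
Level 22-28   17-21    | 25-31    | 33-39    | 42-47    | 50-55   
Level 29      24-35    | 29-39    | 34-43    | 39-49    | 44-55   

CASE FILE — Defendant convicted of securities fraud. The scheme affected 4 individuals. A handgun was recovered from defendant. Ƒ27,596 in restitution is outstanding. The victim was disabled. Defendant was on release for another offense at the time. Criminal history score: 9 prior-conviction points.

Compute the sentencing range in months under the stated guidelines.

33-39 months

Base offense level for securities fraud: 11.
R1 applies: 11 + 3 = 14.
R2 applies: 14 + 3 = 17.
R3 applies (level before this adjustment is 17 < 21, so +1): 17 + 1 = 18.
R4 applies: 18 + 2 = 20.
R6 applies (level before this adjustment is 20 ≥ 8, so +2): 20 + 2 = 22.
Final offense level: 22.
Criminal history: 9 prior points → Category 3 (9-11).
Level 22 falls in the 22-28 band.
Grid: Level 22-28 × Category 3 = 33-39 months.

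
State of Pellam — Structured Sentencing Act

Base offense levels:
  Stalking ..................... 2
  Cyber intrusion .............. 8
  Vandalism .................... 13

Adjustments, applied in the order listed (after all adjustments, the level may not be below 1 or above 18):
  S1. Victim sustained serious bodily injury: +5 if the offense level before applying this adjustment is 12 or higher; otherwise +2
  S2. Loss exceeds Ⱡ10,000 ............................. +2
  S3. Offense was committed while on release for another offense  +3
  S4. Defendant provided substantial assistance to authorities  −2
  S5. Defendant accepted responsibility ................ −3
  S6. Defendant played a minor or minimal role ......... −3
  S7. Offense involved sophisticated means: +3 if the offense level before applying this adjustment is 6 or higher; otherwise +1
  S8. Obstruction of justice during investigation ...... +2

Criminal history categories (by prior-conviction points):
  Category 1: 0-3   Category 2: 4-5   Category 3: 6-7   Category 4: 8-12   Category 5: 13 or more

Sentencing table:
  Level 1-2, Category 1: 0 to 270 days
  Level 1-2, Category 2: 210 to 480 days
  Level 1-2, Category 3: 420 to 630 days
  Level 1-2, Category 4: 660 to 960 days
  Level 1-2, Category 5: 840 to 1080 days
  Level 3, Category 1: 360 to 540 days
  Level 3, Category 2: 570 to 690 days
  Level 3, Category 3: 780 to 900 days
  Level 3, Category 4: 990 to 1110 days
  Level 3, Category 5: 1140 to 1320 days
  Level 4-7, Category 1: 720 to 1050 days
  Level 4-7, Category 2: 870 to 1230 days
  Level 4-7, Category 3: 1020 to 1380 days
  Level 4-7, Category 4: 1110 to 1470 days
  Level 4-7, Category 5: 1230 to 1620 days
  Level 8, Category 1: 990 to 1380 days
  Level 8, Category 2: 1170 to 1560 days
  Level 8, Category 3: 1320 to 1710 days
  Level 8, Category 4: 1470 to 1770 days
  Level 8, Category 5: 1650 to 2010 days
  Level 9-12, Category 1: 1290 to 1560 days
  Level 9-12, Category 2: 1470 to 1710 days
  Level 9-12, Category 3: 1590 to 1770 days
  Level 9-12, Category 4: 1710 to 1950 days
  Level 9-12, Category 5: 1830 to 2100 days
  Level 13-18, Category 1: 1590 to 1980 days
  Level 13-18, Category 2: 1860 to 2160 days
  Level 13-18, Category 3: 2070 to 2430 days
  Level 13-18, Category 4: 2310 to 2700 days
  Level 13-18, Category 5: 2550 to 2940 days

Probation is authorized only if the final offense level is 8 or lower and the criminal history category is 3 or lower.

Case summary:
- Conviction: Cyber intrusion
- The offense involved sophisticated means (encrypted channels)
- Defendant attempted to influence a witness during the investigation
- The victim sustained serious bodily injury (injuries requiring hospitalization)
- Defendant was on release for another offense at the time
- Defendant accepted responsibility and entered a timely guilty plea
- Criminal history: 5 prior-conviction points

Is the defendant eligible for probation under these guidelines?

Base offense level for cyber intrusion: 8.
S1 applies (level before this adjustment is 8 < 12, so +2): 8 + 2 = 10.
S2 does not apply.
S3 applies: 10 + 3 = 13.
S5 applies: 13 − 3 = 10.
S7 applies (level before this adjustment is 10 ≥ 6, so +3): 10 + 3 = 13.
S8 applies: 13 + 2 = 15.
Final offense level: 15.
Criminal history: 5 prior points → Category 2 (4-5).
Level 15 falls in the 13-18 band.
Grid: Level 13-18 × Category 2 = 1860-2160 days.
Probation check: level 15 > 8 and category 2 ≤ 3 → not eligible.

No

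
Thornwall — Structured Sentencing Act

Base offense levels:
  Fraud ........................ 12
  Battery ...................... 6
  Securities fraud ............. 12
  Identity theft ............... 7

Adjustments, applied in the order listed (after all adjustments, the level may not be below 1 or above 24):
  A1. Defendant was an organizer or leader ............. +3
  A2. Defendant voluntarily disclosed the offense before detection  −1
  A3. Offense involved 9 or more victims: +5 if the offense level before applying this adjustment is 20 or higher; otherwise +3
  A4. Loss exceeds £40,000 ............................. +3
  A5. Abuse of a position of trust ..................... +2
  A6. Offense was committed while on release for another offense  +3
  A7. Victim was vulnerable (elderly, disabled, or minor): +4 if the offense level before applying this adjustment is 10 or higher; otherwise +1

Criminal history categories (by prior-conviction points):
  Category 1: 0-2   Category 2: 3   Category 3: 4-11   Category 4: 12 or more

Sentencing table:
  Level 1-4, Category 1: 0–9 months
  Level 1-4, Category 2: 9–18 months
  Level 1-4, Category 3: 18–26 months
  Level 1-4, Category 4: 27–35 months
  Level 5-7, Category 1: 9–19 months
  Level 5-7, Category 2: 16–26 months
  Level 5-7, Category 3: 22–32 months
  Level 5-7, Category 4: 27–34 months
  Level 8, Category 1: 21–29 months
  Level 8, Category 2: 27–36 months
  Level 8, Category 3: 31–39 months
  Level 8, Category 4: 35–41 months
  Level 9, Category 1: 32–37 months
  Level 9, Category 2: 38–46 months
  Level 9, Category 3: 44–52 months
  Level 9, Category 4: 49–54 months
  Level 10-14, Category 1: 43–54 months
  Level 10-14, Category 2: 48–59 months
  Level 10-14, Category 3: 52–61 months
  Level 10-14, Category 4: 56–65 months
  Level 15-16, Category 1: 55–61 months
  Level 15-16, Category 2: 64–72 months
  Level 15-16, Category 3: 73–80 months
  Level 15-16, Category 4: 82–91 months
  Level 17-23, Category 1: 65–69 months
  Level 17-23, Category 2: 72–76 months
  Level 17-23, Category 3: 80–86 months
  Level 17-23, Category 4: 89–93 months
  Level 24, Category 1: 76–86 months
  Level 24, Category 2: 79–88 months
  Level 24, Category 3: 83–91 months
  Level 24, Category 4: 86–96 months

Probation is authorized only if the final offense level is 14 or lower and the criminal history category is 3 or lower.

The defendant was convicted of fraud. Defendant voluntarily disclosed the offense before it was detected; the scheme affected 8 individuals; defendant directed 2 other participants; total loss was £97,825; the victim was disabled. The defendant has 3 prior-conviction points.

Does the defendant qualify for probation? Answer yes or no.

No

Base offense level for fraud: 12.
A1 applies: 12 + 3 = 15.
A2 applies: 15 − 1 = 14.
A4 applies: 14 + 3 = 17.
A5 does not apply.
A7 applies (level before this adjustment is 17 ≥ 10, so +4): 17 + 4 = 21.
Final offense level: 21.
Criminal history: 3 prior points → Category 2 (3).
Level 21 falls in the 17-23 band.
Grid: Level 17-23 × Category 2 = 72-76 months.
Probation check: level 21 > 14 and category 2 ≤ 3 → not eligible.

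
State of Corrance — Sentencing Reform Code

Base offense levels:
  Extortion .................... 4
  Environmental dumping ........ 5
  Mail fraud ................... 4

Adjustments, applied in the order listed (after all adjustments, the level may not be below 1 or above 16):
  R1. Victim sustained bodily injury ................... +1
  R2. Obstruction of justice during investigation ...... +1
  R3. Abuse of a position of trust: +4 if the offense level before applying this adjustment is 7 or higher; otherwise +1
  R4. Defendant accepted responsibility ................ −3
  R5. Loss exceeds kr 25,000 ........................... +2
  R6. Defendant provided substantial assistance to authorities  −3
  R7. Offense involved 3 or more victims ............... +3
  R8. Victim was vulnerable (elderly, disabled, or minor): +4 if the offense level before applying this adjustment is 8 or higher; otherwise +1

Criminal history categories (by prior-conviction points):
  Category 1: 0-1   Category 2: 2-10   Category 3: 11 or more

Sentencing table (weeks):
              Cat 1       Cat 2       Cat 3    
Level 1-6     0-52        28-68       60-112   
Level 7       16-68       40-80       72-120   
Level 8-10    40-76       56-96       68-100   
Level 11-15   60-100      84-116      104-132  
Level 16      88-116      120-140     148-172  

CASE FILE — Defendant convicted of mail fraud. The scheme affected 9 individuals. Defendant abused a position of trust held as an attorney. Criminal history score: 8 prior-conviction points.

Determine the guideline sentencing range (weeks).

Base offense level for mail fraud: 4.
R1 does not apply.
R2 does not apply.
R3 applies (level before this adjustment is 4 < 7, so +1): 4 + 1 = 5.
R4 does not apply.
R6 does not apply.
R7 applies: 5 + 3 = 8.
R8 does not apply.
Final offense level: 8.
Criminal history: 8 prior points → Category 2 (2-10).
Level 8 falls in the 8-10 band.
Grid: Level 8-10 × Category 2 = 56-96 weeks.

56-96 weeks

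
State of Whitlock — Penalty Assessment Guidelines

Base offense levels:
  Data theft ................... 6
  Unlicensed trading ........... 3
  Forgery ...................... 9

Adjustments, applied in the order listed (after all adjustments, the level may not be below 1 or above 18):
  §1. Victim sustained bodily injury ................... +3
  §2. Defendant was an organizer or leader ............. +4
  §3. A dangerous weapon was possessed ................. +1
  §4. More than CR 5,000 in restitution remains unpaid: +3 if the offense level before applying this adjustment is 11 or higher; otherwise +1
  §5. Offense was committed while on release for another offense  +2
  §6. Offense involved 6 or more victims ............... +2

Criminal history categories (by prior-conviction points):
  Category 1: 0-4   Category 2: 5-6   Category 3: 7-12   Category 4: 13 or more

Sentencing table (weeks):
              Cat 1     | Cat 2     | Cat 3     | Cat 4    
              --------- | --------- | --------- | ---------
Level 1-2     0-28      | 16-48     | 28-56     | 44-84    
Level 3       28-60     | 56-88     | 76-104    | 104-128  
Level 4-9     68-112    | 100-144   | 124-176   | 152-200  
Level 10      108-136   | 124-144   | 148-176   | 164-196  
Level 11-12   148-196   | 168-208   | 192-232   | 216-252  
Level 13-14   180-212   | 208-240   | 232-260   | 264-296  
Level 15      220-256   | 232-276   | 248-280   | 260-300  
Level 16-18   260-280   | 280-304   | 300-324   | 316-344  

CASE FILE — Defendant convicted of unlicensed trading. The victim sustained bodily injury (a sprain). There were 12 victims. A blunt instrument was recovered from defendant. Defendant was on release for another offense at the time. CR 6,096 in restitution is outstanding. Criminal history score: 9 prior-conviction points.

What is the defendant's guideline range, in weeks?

192-232 weeks

Base offense level for unlicensed trading: 3.
§1 applies: 3 + 3 = 6.
§3 applies: 6 + 1 = 7.
§4 applies (level before this adjustment is 7 < 11, so +1): 7 + 1 = 8.
§5 applies: 8 + 2 = 10.
§6 applies: 10 + 2 = 12.
Final offense level: 12.
Criminal history: 9 prior points → Category 3 (7-12).
Level 12 falls in the 11-12 band.
Grid: Level 11-12 × Category 3 = 192-232 weeks.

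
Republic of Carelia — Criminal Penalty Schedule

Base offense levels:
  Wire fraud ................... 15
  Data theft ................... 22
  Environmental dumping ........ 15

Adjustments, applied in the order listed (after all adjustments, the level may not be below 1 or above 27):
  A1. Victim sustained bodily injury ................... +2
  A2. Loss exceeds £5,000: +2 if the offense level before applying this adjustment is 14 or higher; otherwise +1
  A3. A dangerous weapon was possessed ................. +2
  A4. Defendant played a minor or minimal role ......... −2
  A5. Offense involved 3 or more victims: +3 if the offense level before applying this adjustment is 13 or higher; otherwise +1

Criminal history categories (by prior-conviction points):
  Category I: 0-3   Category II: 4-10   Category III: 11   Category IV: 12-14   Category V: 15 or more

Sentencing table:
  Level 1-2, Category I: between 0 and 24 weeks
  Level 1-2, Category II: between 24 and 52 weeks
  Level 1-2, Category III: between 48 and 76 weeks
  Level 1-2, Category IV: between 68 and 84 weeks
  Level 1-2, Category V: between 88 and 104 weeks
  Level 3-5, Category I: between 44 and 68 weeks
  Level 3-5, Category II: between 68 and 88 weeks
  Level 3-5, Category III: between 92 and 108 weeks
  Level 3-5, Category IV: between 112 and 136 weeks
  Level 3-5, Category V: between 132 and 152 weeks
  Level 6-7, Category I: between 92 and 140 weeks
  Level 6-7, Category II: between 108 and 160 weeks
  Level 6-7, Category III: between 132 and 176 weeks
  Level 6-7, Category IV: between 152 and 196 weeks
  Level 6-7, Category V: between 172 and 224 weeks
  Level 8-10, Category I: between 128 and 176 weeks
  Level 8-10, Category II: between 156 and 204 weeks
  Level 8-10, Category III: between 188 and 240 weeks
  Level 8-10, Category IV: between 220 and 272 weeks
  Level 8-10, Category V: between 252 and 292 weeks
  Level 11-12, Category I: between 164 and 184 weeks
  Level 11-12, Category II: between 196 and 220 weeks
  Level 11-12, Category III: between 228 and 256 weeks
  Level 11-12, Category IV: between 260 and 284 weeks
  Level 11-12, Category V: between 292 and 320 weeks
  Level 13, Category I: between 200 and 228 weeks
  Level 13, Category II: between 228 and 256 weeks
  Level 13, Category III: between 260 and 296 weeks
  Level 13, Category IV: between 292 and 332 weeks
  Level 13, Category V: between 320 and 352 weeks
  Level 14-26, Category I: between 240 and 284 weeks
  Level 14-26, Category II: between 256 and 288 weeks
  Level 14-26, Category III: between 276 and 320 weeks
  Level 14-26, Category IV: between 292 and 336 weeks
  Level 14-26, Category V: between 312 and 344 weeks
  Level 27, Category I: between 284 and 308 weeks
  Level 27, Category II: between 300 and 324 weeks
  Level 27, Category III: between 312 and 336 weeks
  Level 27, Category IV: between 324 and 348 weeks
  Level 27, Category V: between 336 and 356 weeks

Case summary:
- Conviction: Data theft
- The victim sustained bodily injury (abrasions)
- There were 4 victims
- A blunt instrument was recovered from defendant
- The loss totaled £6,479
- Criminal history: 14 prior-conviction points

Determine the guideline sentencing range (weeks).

Base offense level for data theft: 22.
A1 applies: 22 + 2 = 24.
A2 applies (level before this adjustment is 24 ≥ 14, so +2): 24 + 2 = 26.
A3 applies: 26 + 2 = 28.
A4 does not apply.
A5 applies (level before this adjustment is 28 ≥ 13, so +3): 28 + 3 = 31.
Level 31 exceeds the maximum of 27; capped at 27.
Final offense level: 27.
Criminal history: 14 prior points → Category IV (12-14).
Level 27 falls in the 27 band.
Grid: Level 27 × Category IV = 324-348 weeks.

324-348 weeks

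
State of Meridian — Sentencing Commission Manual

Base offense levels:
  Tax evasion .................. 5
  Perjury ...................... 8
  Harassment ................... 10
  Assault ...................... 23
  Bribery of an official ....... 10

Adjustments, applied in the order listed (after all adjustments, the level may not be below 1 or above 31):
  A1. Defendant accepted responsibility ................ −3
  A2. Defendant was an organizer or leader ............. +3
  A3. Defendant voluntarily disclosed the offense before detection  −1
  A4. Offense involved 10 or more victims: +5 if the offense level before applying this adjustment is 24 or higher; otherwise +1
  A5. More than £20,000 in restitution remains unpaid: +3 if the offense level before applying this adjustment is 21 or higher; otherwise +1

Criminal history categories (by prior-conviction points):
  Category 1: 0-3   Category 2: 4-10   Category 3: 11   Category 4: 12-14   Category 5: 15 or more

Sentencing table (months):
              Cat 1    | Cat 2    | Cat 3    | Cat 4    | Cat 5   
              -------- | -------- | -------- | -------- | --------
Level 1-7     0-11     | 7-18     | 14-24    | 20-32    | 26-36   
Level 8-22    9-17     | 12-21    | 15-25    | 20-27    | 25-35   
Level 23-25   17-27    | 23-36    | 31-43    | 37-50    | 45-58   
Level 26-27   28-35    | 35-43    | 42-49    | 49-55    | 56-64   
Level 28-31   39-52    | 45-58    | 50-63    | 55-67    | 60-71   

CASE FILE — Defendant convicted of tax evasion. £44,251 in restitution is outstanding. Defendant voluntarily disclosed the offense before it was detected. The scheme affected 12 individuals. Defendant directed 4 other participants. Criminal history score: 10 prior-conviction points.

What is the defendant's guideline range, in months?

12-21 months

Base offense level for tax evasion: 5.
A2 applies: 5 + 3 = 8.
A3 applies: 8 − 1 = 7.
A4 applies (level before this adjustment is 7 < 24, so +1): 7 + 1 = 8.
A5 applies (level before this adjustment is 8 < 21, so +1): 8 + 1 = 9.
Final offense level: 9.
Criminal history: 10 prior points → Category 2 (4-10).
Level 9 falls in the 8-22 band.
Grid: Level 8-22 × Category 2 = 12-21 months.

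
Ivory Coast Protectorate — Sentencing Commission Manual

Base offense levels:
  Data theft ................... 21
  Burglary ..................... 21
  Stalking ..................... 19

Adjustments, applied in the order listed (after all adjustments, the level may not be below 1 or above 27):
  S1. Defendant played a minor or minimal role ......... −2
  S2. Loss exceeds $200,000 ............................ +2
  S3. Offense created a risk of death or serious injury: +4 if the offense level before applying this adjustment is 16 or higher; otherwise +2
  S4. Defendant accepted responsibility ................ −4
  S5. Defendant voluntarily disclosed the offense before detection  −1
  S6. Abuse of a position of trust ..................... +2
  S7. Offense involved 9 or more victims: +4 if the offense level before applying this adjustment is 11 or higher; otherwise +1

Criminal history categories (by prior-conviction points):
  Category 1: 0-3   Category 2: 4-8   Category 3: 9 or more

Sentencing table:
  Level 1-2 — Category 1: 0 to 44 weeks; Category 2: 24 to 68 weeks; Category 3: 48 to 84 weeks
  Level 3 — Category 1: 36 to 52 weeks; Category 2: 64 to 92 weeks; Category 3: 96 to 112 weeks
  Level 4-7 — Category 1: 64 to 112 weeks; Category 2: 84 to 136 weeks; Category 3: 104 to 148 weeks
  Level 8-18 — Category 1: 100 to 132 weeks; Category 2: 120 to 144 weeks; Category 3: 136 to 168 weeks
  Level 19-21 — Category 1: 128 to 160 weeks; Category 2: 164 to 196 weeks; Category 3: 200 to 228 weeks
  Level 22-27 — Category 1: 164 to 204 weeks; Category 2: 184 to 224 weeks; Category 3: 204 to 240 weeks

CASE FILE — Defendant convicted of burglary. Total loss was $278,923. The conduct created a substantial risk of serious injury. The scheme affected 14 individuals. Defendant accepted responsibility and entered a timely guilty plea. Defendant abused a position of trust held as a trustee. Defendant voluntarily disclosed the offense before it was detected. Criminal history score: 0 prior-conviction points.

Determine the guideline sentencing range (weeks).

164-204 weeks

Base offense level for burglary: 21.
S2 applies: 21 + 2 = 23.
S3 applies (level before this adjustment is 23 ≥ 16, so +4): 23 + 4 = 27.
S4 applies: 27 − 4 = 23.
S5 applies: 23 − 1 = 22.
S6 applies: 22 + 2 = 24.
S7 applies (level before this adjustment is 24 ≥ 11, so +4): 24 + 4 = 28.
Level 28 exceeds the maximum of 27; capped at 27.
Final offense level: 27.
Criminal history: 0 prior points → Category 1 (0-3).
Level 27 falls in the 22-27 band.
Grid: Level 22-27 × Category 1 = 164-204 weeks.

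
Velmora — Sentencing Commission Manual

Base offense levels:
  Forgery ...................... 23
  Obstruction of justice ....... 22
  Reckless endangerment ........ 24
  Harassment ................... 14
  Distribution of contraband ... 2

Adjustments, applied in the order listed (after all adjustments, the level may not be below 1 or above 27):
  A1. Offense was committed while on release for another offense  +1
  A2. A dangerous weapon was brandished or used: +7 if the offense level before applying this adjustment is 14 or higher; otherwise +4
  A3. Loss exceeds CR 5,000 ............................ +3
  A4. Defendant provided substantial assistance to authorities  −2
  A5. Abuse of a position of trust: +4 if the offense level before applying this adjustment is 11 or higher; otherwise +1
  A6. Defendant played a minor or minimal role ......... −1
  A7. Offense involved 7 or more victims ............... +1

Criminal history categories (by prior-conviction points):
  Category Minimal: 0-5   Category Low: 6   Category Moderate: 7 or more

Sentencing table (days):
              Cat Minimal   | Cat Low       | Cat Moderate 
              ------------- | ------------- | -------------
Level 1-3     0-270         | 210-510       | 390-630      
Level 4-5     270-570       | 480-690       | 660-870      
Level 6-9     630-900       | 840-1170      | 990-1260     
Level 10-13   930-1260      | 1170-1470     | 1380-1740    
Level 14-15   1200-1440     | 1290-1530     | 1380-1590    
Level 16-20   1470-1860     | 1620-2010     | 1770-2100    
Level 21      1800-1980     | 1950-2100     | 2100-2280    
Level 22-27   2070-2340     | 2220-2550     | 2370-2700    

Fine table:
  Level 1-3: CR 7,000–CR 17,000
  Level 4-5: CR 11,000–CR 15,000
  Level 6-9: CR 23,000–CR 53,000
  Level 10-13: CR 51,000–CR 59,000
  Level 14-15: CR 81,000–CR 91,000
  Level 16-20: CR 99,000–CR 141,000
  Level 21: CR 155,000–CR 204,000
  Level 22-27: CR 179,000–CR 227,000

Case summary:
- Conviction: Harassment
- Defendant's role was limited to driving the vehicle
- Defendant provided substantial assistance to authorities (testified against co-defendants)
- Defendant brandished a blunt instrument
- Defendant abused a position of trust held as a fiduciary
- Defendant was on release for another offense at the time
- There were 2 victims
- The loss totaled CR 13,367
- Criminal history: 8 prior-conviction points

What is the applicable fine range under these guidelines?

CR 179,000–CR 227,000

Base offense level for harassment: 14.
A1 applies: 14 + 1 = 15.
A2 applies (level before this adjustment is 15 ≥ 14, so +7): 15 + 7 = 22.
A3 applies: 22 + 3 = 25.
A4 applies: 25 − 2 = 23.
A5 applies (level before this adjustment is 23 ≥ 11, so +4): 23 + 4 = 27.
A6 applies: 27 − 1 = 26.
Final offense level: 26.
Level 26 falls in the 22-27 band.
Fine table: Level 22-27 → CR 179,000–CR 227,000.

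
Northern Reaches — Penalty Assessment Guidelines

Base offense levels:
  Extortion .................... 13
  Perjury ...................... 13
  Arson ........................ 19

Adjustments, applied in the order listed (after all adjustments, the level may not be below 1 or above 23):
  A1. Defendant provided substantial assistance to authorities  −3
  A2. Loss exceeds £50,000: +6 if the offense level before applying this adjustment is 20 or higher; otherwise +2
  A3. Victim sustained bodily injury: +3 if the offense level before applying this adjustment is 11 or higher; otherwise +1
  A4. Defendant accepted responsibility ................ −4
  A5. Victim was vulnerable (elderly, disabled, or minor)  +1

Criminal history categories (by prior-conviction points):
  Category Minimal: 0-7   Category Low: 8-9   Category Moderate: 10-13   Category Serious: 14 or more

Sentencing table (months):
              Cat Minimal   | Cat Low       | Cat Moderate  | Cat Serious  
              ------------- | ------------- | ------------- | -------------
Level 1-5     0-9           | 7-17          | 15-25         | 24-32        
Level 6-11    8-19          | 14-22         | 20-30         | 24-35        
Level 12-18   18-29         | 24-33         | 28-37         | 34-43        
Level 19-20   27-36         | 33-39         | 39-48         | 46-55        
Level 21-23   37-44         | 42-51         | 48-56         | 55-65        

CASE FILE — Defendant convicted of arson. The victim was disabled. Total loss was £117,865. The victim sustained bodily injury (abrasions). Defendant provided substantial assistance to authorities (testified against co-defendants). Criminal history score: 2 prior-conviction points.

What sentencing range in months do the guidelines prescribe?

Base offense level for arson: 19.
A1 applies: 19 − 3 = 16.
A2 applies (level before this adjustment is 16 < 20, so +2): 16 + 2 = 18.
A3 applies (level before this adjustment is 18 ≥ 11, so +3): 18 + 3 = 21.
A5 applies: 21 + 1 = 22.
Final offense level: 22.
Criminal history: 2 prior points → Category Minimal (0-7).
Level 22 falls in the 21-23 band.
Grid: Level 21-23 × Category Minimal = 37-44 months.

37-44 months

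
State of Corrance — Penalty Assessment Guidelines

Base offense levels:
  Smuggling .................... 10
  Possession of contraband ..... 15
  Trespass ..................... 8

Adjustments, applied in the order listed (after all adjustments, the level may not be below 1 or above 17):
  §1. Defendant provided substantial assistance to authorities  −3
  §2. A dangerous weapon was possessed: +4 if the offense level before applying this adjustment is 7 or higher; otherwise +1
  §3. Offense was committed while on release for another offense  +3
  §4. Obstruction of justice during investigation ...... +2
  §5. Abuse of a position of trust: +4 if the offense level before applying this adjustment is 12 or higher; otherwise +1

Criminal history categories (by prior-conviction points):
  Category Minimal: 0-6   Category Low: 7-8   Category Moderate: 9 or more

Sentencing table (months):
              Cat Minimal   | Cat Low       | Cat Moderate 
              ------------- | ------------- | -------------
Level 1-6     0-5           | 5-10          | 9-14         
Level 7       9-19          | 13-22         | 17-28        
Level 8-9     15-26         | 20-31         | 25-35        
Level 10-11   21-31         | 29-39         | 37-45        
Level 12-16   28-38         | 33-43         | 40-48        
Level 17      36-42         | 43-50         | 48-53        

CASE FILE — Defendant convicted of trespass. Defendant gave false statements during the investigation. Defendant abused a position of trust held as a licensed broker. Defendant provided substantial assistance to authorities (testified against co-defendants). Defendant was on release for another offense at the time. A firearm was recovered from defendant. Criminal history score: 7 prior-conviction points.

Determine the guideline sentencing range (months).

Base offense level for trespass: 8.
§1 applies: 8 − 3 = 5.
§2 applies (level before this adjustment is 5 < 7, so +1): 5 + 1 = 6.
§3 applies: 6 + 3 = 9.
§4 applies: 9 + 2 = 11.
§5 applies (level before this adjustment is 11 < 12, so +1): 11 + 1 = 12.
Final offense level: 12.
Criminal history: 7 prior points → Category Low (7-8).
Level 12 falls in the 12-16 band.
Grid: Level 12-16 × Category Low = 33-43 months.

33-43 months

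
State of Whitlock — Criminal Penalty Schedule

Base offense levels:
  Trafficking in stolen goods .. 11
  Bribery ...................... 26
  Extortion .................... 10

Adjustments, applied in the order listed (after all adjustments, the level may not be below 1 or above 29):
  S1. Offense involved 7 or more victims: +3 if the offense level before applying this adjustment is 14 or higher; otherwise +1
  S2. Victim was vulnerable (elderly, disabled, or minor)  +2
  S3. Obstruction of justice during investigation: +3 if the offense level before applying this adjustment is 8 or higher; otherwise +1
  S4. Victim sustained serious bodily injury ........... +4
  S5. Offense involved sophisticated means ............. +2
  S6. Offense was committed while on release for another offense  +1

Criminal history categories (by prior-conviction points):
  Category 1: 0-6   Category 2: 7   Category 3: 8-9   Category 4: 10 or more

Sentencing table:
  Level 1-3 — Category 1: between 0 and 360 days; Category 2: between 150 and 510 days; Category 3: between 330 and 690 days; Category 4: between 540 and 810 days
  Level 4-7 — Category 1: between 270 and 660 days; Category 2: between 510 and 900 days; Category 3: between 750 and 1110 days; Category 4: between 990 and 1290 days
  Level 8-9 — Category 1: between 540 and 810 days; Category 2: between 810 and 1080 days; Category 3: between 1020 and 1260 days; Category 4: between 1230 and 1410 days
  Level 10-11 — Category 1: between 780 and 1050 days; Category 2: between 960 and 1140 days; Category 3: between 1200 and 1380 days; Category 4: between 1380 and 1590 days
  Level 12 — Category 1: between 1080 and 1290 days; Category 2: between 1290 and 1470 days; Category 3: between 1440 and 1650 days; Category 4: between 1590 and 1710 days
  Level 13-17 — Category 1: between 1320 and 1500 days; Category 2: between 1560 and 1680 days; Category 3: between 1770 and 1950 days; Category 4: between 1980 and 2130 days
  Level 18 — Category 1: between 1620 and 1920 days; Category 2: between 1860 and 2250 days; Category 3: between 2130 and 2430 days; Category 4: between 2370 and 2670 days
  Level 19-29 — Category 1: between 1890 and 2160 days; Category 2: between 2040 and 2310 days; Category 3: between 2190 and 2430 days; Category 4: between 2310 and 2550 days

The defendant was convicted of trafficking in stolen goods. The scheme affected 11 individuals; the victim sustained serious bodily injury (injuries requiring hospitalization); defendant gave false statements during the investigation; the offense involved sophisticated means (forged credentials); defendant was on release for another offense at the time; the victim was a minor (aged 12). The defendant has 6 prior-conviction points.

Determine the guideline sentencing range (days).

Base offense level for trafficking in stolen goods: 11.
S1 applies (level before this adjustment is 11 < 14, so +1): 11 + 1 = 12.
S2 applies: 12 + 2 = 14.
S3 applies (level before this adjustment is 14 ≥ 8, so +3): 14 + 3 = 17.
S4 applies: 17 + 4 = 21.
S5 applies: 21 + 2 = 23.
S6 applies: 23 + 1 = 24.
Final offense level: 24.
Criminal history: 6 prior points → Category 1 (0-6).
Level 24 falls in the 19-29 band.
Grid: Level 19-29 × Category 1 = 1890-2160 days.

1890-2160 days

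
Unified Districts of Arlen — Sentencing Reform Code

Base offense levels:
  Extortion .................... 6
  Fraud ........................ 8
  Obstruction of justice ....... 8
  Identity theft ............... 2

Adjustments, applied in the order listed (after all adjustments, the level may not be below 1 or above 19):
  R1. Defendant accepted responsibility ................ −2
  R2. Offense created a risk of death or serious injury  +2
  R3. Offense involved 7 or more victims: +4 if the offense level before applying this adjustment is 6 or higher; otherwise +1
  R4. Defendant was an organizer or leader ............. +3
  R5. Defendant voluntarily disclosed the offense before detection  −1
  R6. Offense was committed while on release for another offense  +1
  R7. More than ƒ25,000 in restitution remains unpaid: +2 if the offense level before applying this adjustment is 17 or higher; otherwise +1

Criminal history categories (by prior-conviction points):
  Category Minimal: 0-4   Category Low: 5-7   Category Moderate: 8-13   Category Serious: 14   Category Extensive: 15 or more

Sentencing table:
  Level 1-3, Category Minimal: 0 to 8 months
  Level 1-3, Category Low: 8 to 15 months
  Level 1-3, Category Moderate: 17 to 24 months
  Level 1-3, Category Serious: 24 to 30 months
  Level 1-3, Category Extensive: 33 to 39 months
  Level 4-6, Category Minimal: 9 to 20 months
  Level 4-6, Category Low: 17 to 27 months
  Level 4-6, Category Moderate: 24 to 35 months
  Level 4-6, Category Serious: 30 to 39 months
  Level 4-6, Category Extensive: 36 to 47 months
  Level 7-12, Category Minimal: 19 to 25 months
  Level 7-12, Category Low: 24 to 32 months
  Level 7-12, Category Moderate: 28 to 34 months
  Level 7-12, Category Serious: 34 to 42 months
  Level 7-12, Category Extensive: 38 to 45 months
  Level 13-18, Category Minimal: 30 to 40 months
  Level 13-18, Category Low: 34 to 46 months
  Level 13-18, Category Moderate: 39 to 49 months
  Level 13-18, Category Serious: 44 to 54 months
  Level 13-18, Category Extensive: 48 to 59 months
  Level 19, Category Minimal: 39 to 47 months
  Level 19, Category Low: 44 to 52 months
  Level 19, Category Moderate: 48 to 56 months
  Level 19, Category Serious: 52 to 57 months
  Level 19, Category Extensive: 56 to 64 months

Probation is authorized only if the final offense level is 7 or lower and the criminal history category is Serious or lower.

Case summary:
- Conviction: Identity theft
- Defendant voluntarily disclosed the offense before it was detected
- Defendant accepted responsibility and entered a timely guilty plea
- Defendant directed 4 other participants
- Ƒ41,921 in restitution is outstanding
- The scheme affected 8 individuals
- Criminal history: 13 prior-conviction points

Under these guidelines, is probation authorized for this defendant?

Yes

Base offense level for identity theft: 2.
R1 applies: 2 − 2 = 0.
R2 does not apply.
R3 applies (level before this adjustment is 0 < 6, so +1): 0 + 1 = 1.
R4 applies: 1 + 3 = 4.
R5 applies: 4 − 1 = 3.
R7 applies (level before this adjustment is 3 < 17, so +1): 3 + 1 = 4.
Final offense level: 4.
Criminal history: 13 prior points → Category Moderate (8-13).
Level 4 falls in the 4-6 band.
Grid: Level 4-6 × Category Moderate = 24-35 months.
Probation check: level 4 ≤ 7 and category Moderate ≤ Serious → eligible.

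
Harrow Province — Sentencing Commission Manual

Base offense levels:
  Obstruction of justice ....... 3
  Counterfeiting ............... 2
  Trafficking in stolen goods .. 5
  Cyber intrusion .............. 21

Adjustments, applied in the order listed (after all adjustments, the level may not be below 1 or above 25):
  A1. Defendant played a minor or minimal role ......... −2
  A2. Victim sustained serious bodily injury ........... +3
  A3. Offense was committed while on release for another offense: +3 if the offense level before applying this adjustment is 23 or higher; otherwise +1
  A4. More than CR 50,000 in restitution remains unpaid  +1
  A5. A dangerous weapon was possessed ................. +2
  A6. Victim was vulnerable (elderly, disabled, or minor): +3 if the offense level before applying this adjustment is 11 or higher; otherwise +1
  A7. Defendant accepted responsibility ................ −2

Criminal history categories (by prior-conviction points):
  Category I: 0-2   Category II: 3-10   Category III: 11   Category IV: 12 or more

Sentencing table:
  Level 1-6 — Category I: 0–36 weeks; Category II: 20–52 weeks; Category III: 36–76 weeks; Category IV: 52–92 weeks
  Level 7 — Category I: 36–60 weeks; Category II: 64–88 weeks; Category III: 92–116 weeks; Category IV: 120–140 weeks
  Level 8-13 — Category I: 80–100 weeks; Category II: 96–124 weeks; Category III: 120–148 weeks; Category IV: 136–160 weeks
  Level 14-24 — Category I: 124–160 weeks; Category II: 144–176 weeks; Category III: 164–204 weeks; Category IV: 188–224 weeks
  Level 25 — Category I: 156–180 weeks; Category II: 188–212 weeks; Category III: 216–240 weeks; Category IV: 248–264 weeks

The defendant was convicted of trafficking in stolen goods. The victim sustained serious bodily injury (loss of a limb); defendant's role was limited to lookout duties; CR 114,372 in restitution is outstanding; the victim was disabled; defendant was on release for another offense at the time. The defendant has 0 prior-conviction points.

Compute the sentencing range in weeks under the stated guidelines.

Base offense level for trafficking in stolen goods: 5.
A1 applies: 5 − 2 = 3.
A2 applies: 3 + 3 = 6.
A3 applies (level before this adjustment is 6 < 23, so +1): 6 + 1 = 7.
A4 applies: 7 + 1 = 8.
A6 applies (level before this adjustment is 8 < 11, so +1): 8 + 1 = 9.
A7 does not apply.
Final offense level: 9.
Criminal history: 0 prior points → Category I (0-2).
Level 9 falls in the 8-13 band.
Grid: Level 8-13 × Category I = 80-100 weeks.

80-100 weeks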